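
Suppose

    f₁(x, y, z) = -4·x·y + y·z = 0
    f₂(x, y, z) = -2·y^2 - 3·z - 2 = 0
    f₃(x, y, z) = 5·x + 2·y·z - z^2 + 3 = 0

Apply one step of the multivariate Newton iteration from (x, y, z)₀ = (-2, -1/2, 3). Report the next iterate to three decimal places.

At (-2, -1/2, 3): F = (-5.500, -11.500, -19.000).
Jacobian J = [[-4·y, -4·x + z, y], [0, -4·y, -3], [5, 2·z, 2·y - 2·z]].
At the point, J = [[2.000, 11.000, -0.500], [0.000, 2.000, -3.000], [5.000, 6.000, -7.000]] (det J = -152.000).
Solving J·Δ = −F gives Δ = (-1.743, 0.663, -3.391).
Then the next iterate is (x, y, z)₁ = (-3.743, 0.163, -0.391).

(-3.743, 0.163, -0.391)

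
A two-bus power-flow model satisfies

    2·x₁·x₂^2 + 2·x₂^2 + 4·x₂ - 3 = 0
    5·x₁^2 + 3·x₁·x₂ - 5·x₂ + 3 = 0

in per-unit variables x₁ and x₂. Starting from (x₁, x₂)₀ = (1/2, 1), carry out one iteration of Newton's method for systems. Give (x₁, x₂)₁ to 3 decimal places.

(0.253, 0.649)

At (1/2, 1): F = (4.000, 0.750).
Jacobian J = [[2·x₂^2, 4·x₁·x₂ + 4·x₂ + 4], [10·x₁ + 3·x₂, 3·x₁ - 5]].
At the point, J = [[2.000, 10.000], [8.000, -3.500]] (det J = -87.000).
Solving J·Δ = −F gives Δ = (-0.247, -0.351).
Then the next iterate is (x₁, x₂)₁ = (0.253, 0.649).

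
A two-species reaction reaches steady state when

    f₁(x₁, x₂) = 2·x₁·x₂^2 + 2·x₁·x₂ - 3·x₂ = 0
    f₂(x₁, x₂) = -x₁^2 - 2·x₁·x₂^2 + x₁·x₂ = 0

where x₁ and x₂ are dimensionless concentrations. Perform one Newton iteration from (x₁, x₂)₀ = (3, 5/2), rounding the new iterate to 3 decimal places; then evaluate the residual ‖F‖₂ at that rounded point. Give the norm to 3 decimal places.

At (3, 5/2): F = (45.000, -39.000).
Jacobian J = [[2·x₂^2 + 2·x₂, 4·x₁·x₂ + 2·x₁ - 3], [-2·x₁ - 2·x₂^2 + x₂, -4·x₁·x₂ + x₁]].
At the point, J = [[17.500, 33.000], [-16.000, -27.000]] (det J = 55.500).
Solving J·Δ = −F gives Δ = (-1.297, -0.676).
Then the next iterate is (x₁, x₂)₁ = (1.703, 1.824).
Re-evaluating at (1.703, 1.824): F = (12.07222, -11.12562), so ‖F‖₂ = 16.417.

16.417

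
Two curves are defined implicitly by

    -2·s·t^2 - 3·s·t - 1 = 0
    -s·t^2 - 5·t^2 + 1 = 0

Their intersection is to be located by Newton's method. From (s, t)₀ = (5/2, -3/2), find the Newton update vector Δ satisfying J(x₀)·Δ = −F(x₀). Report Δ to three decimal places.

(-5.722, 0.133)

At (5/2, -3/2): F = (-1.000, -15.875).
Jacobian J = [[-2·t^2 - 3·t, -4·s·t - 3·s], [-t^2, -2·s·t - 10·t]].
At the point, J = [[0.000, 7.500], [-2.250, 22.500]] (det J = 16.875).
Solving J·Δ = −F gives Δ = (-5.722, 0.133).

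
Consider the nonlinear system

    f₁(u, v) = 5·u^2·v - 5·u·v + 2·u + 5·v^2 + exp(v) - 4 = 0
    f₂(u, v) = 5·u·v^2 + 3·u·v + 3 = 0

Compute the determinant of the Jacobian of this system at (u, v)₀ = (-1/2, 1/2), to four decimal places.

-16.5965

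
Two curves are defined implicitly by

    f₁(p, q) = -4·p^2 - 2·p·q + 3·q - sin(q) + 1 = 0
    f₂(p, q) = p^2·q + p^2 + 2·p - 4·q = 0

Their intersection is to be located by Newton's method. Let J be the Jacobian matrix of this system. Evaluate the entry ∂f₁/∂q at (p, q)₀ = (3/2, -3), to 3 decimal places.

∂f₁/∂q = -2·p - cos(q) + 3.
At (3/2, -3) this is 0.990.

0.990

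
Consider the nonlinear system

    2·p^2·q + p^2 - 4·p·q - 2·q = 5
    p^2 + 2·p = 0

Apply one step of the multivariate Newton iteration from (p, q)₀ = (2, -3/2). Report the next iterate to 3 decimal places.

(0.667, 0.833)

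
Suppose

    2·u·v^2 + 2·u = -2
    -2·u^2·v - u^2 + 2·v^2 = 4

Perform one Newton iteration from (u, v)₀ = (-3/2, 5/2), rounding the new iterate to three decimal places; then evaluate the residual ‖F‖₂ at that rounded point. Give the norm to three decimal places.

6.043

At (-3/2, 5/2): F = (-19.750, -5.000).
Jacobian J = [[2·v^2 + 2, 4·u·v], [-4·u·v - 2·u, -2·u^2 + 4·v]].
At the point, J = [[14.500, -15.000], [18.000, 5.500]] (det J = 349.750).
Solving J·Δ = −F gives Δ = (0.525, -0.809).
Then the next iterate is (u, v)₁ = (-0.975, 1.691).
Re-evaluating at (-0.975, 1.691): F = (-5.52599, -2.44668), so ‖F‖₂ = 6.043.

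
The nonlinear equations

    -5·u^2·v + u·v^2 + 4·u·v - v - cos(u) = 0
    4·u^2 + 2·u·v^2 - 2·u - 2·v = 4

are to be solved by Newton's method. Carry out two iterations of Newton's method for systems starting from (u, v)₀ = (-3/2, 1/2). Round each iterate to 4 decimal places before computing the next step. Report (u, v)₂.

(-0.7753, -0.0043)

At (-3/2, 1/2): F = (-9.570737, 6.2500).
Jacobian J = [[-10·u·v + v^2 + 4·v + sin(u), -5·u^2 + 2·u·v + 4·u - 1], [8·u + 2·v^2 - 2, 4·u·v - 2]].
At the point, J = [[8.752505, -19.7500], [-13.5000, -5.0000]] (det J = -310.387525).
Solving J·Δ = −F gives Δ = (0.5519, -0.2400).
Then the next iterate is (u, v)₁ = (-0.9481, 0.2600).
Round to (-0.9481, 0.2600) and repeat: F = (-3.061905, 0.843591), J = [[2.760351, -9.779880], [-9.4496, -2.986024]].
Δ = (0.1728, -0.2643), so (u, v)₂ = (-0.7753, -0.0043).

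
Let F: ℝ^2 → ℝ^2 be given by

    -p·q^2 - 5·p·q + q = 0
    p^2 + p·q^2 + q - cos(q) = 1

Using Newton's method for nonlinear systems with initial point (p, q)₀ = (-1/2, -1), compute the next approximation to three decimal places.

At (-1/2, -1): F = (-3.000, -2.79030).
Jacobian J = [[-q^2 - 5·q, -2·p·q - 5·p + 1], [2·p + q^2, 2·p·q + sin(q) + 1]].
At the point, J = [[4.000, 2.500], [0.000, 1.15853]] (det J = 4.63412).
Solving J·Δ = −F gives Δ = (-0.755, 2.408).
Then the next iterate is (p, q)₁ = (-1.255, 1.408).

(-1.255, 1.408)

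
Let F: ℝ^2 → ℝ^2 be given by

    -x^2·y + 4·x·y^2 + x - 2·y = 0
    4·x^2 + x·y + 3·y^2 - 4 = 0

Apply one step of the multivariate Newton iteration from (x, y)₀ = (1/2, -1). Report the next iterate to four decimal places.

(-1.5526, -2.2105)

At (1/2, -1): F = (4.7500, -0.5000).
Jacobian J = [[-2·x·y + 4·y^2 + 1, -x^2 + 8·x·y - 2], [8·x + y, x + 6·y]].
At the point, J = [[6.0000, -6.2500], [3.0000, -5.5000]] (det J = -14.2500).
Solving J·Δ = −F gives Δ = (-2.0526, -1.2105).
Then the next iterate is (x, y)₁ = (-1.5526, -2.2105).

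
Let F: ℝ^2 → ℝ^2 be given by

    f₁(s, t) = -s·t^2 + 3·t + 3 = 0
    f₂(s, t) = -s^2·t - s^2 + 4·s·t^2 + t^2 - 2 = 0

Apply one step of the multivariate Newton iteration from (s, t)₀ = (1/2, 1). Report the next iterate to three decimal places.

(3.641, -0.179)

At (1/2, 1): F = (5.500, 0.500).
Jacobian J = [[-t^2, -2·s·t + 3], [-2·s·t - 2·s + 4·t^2, -s^2 + 8·s·t + 2·t]].
At the point, J = [[-1.000, 2.000], [2.000, 5.750]] (det J = -9.750).
Solving J·Δ = −F gives Δ = (3.141, -1.179).
Then the next iterate is (s, t)₁ = (3.641, -0.179).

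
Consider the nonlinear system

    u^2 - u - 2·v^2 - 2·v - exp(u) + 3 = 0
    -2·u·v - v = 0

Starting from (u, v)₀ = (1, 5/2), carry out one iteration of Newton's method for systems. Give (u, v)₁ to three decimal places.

At (1, 5/2): F = (-17.21828, -7.500).
Jacobian J = [[2·u - exp(u) - 1, -4·v - 2], [-2·v, -2·u - 1]].
At the point, J = [[-1.71828, -12.000], [-5.000, -3.000]] (det J = -54.84515).
Solving J·Δ = −F gives Δ = (-0.699, -1.335).
Then the next iterate is (u, v)₁ = (0.301, 1.165).

(0.301, 1.165)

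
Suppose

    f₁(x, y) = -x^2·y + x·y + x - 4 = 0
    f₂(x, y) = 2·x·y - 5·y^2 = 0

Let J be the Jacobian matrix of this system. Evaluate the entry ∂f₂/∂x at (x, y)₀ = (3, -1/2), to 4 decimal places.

-1.0000

∂f₂/∂x = 2·y.
At (3, -1/2) this is -1.0000.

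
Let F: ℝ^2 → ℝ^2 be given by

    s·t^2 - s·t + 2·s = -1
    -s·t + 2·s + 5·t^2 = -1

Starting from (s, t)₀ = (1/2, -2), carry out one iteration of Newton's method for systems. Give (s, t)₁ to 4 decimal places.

(0.2078, -0.9351)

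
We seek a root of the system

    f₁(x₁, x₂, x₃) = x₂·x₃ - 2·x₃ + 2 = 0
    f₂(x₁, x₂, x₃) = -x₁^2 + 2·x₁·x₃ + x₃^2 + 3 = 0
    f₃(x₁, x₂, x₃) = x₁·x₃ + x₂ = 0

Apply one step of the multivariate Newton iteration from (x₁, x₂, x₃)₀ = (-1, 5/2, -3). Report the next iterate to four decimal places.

(0.5081, 2.8952, -1.6290)

At (-1, 5/2, -3): F = (0.5000, 17.0000, 5.5000).
Jacobian J = [[0, x₃, x₂ - 2], [-2·x₁ + 2·x₃, 0, 2·x₁ + 2·x₃], [x₃, 1, x₁]].
At the point, J = [[0.0000, -3.0000, 0.5000], [-4.0000, 0.0000, -8.0000], [-3.0000, 1.0000, -1.0000]] (det J = -62.0000).
Solving J·Δ = −F gives Δ = (1.5081, 0.3952, 1.3710).
Then the next iterate is (x₁, x₂, x₃)₁ = (0.5081, 2.8952, -1.6290).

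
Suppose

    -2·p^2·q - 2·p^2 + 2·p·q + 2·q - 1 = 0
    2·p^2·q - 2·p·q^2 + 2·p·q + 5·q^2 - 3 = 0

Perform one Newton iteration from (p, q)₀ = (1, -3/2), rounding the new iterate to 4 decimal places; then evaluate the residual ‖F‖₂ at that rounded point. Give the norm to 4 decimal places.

At (1, -3/2): F = (-6.0000, -2.2500).
Jacobian J = [[-4·p·q - 4·p + 2·q, -2·p^2 + 2·p + 2], [4·p·q - 2·q^2 + 2·q, 2·p^2 - 4·p·q + 2·p + 10·q]].
At the point, J = [[-1.0000, 2.0000], [-13.5000, -5.0000]] (det J = 32.0000).
Solving J·Δ = −F gives Δ = (-1.0781, 2.4609).
Then the next iterate is (p, q)₁ = (-0.0781, 0.9609).
Re-evaluating at (-0.0781, 0.9609): F = (0.747786, 1.622498), so ‖F‖₂ = 1.7865.

1.7865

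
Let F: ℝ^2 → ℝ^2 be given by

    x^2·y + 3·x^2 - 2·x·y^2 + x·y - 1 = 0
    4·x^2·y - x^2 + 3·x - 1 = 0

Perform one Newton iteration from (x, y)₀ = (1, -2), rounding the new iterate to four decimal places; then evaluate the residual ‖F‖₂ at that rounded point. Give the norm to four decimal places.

At (1, -2): F = (-10.0000, -7.0000).
Jacobian J = [[2·x·y + 6·x - 2·y^2 + y, x^2 - 4·x·y + x], [8·x·y - 2·x + 3, 4·x^2]].
At the point, J = [[-8.0000, 10.0000], [-15.0000, 4.0000]] (det J = 118.0000).
Solving J·Δ = −F gives Δ = (-0.2542, 0.7966).
Then the next iterate is (x, y)₁ = (0.7458, -1.2034).
Re-evaluating at (0.7458, -1.2034): F = (-3.058288, -1.996227), so ‖F‖₂ = 3.6521.

3.6521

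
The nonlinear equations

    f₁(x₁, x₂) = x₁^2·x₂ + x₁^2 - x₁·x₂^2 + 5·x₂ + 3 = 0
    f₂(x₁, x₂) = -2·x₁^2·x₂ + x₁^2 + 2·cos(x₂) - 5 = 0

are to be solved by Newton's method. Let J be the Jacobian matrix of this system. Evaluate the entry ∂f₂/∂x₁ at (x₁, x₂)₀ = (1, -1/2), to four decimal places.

∂f₂/∂x₁ = -4·x₁·x₂ + 2·x₁.
At (1, -1/2) this is 4.0000.

4.0000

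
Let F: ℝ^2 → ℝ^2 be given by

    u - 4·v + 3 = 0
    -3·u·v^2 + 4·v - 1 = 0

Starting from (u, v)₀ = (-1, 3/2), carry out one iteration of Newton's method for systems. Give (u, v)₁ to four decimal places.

(-1.3571, 0.4107)

At (-1, 3/2): F = (-4.0000, 11.7500).
Jacobian J = [[1, -4], [-3·v^2, -6·u·v + 4]].
At the point, J = [[1.0000, -4.0000], [-6.7500, 13.0000]] (det J = -14.0000).
Solving J·Δ = −F gives Δ = (-0.3571, -1.0893).
Then the next iterate is (u, v)₁ = (-1.3571, 0.4107).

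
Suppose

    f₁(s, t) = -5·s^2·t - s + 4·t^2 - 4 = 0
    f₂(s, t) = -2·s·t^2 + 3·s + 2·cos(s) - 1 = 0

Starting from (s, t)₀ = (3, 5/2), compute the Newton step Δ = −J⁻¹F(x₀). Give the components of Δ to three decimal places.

(-1.006, -0.721)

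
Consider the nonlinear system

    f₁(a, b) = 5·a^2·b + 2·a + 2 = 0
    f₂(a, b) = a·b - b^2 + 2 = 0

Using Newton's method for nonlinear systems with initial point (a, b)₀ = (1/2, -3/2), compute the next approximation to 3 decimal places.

At (1/2, -3/2): F = (1.125, -1.000).
Jacobian J = [[10·a·b + 2, 5·a^2], [b, a - 2·b]].
At the point, J = [[-5.500, 1.250], [-1.500, 3.500]] (det J = -17.375).
Solving J·Δ = −F gives Δ = (0.299, 0.414).
Then the next iterate is (a, b)₁ = (0.799, -1.086).

(0.799, -1.086)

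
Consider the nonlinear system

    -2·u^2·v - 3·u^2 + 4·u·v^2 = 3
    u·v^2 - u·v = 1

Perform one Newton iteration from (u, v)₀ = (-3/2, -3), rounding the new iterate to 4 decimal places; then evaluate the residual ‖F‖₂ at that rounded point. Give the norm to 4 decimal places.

At (-3/2, -3): F = (-50.2500, -19.0000).
Jacobian J = [[-4·u·v - 6·u + 4·v^2, -2·u^2 + 8·u·v], [v^2 - v, 2·u·v - u]].
At the point, J = [[27.0000, 31.5000], [12.0000, 10.5000]] (det J = -94.5000).
Solving J·Δ = −F gives Δ = (0.7500, 0.9524).
Then the next iterate is (u, v)₁ = (-0.7500, -2.0476).
Re-evaluating at (-0.7500, -2.0476): F = (-14.961947, -5.680199), so ‖F‖₂ = 16.0039.

16.0039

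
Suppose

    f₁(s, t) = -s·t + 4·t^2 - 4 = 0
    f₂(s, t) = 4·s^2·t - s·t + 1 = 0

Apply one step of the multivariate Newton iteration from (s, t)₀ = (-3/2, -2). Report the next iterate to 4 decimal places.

(-1.0088, -1.3116)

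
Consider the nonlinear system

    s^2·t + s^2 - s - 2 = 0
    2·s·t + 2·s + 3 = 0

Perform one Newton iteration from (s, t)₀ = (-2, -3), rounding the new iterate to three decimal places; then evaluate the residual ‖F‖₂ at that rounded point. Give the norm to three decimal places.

At (-2, -3): F = (-8.000, 11.000).
Jacobian J = [[2·s·t + 2·s - 1, s^2], [2·t + 2, 2·s]].
At the point, J = [[7.000, 4.000], [-4.000, -4.000]] (det J = -12.000).
Solving J·Δ = −F gives Δ = (-1.000, 3.750).
Then the next iterate is (s, t)₁ = (-3.000, 0.750).
Re-evaluating at (-3.000, 0.750): F = (16.750, -7.500), so ‖F‖₂ = 18.352.

18.352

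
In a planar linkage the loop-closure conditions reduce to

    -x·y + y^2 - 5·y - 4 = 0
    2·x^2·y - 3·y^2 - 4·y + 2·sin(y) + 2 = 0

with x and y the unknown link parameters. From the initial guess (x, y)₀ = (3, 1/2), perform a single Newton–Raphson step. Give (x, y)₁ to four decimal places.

(3.9654, -0.6761)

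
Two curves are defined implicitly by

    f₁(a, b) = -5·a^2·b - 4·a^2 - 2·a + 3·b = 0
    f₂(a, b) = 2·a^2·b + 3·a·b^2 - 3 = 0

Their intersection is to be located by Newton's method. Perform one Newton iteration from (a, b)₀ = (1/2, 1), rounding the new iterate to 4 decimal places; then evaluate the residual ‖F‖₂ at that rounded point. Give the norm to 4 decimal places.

0.1464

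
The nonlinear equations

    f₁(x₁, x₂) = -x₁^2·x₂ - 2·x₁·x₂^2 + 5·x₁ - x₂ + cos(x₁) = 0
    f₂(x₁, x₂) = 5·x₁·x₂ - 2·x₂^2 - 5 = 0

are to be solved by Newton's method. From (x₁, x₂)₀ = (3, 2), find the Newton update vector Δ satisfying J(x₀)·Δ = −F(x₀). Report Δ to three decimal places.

(-1.573, -0.182)

At (3, 2): F = (-29.98999, 17.000).
Jacobian J = [[-2·x₁·x₂ - 2·x₂^2 - sin(x₁) + 5, -x₁^2 - 4·x₁·x₂ - 1], [5·x₂, 5·x₁ - 4·x₂]].
At the point, J = [[-15.14112, -34.000], [10.000, 7.000]] (det J = 234.01216).
Solving J·Δ = −F gives Δ = (-1.573, -0.182).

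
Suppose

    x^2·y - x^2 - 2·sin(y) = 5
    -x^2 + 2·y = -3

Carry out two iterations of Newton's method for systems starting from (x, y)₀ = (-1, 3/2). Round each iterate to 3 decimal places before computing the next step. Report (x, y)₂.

(-3.631, 3.053)

At (-1, 3/2): F = (-6.49499, 5.000).
Jacobian J = [[2·x·y - 2·x, x^2 - 2·cos(y)], [-2·x, 2]].
At the point, J = [[-1.000, 0.85853], [2.000, 2.000]] (det J = -3.71705).
Solving J·Δ = −F gives Δ = (-4.650, 2.150).
Then the next iterate is (x, y)₁ = (-5.650, 3.650).
Round to (-5.650, 3.650) and repeat: F = (80.56820, -21.62250), J = [[-29.945, 33.66954], [11.300, 2.000]].
Δ = (2.019, -0.597), so (x, y)₂ = (-3.631, 3.053).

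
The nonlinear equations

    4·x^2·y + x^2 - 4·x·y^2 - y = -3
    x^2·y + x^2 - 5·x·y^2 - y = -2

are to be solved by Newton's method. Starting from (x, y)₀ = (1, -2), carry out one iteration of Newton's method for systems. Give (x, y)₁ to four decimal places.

(0.7967, -1.3736)

At (1, -2): F = (-18.0000, -17.0000).
Jacobian J = [[8·x·y + 2·x - 4·y^2, 4·x^2 - 8·x·y - 1], [2·x·y + 2·x - 5·y^2, x^2 - 10·x·y - 1]].
At the point, J = [[-30.0000, 19.0000], [-22.0000, 20.0000]] (det J = -182.0000).
Solving J·Δ = −F gives Δ = (-0.2033, 0.6264).
Then the next iterate is (x, y)₁ = (0.7967, -1.3736).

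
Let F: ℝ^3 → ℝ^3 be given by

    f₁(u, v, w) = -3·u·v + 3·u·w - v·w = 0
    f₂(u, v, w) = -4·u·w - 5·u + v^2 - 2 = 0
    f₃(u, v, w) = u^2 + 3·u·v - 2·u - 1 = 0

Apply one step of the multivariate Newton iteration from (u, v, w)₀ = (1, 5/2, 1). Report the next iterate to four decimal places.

At (1, 5/2, 1): F = (-7.0000, -4.7500, 5.5000).
Jacobian J = [[-3·v + 3·w, -3·u - w, 3·u - v], [-4·w - 5, 2·v, -4·u], [2·u + 3·v - 2, 3·u, 0]].
At the point, J = [[-4.5000, -4.0000, 0.5000], [-9.0000, 5.0000, -4.0000], [7.5000, 3.0000, 0.0000]] (det J = 33.7500).
Solving J·Δ = −F gives Δ = (0.5000, -3.0833, -6.1667).
Then the next iterate is (u, v, w)₁ = (1.5000, -0.5833, -5.1667).

(1.5000, -0.5833, -5.1667)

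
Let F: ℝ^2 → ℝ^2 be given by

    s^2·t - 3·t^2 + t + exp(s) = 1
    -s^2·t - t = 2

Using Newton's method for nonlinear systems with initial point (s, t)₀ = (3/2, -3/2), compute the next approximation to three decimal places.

(1.341, -0.835)

At (3/2, -3/2): F = (-8.14331, 2.875).
Jacobian J = [[2·s·t + exp(s), s^2 - 6·t + 1], [-2·s·t, -s^2 - 1]].
At the point, J = [[-0.01831, 12.250], [4.500, -3.250]] (det J = -55.06549).
Solving J·Δ = −F gives Δ = (-0.159, 0.665).
Then the next iterate is (s, t)₁ = (1.341, -0.835).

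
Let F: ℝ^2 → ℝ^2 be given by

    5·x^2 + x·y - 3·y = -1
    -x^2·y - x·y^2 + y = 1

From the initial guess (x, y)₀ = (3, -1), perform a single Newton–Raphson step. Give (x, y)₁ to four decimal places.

(1.4138, -2.9655)

At (3, -1): F = (46.0000, 4.0000).
Jacobian J = [[10·x + y, x - 3], [-2·x·y - y^2, -x^2 - 2·x·y + 1]].
At the point, J = [[29.0000, 0.0000], [5.0000, -2.0000]] (det J = -58.0000).
Solving J·Δ = −F gives Δ = (-1.5862, -1.9655).
Then the next iterate is (x, y)₁ = (1.4138, -2.9655).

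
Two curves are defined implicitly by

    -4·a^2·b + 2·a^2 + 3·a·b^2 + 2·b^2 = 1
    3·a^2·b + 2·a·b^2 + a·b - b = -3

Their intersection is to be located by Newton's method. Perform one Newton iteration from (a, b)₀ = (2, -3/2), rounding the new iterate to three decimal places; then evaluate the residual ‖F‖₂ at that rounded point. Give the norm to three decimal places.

At (2, -3/2): F = (49.000, -7.500).
Jacobian J = [[-8·a·b + 4·a + 3·b^2, -4·a^2 + 6·a·b + 4·b], [6·a·b + 2·b^2 + b, 3·a^2 + 4·a·b + a - 1]].
At the point, J = [[38.750, -40.000], [-15.000, 1.000]] (det J = -561.250).
Solving J·Δ = −F gives Δ = (-0.447, 0.792).
Then the next iterate is (a, b)₁ = (1.553, -0.708).
Re-evaluating at (1.553, -0.708): F = (13.99178, -0.95728), so ‖F‖₂ = 14.024.

14.024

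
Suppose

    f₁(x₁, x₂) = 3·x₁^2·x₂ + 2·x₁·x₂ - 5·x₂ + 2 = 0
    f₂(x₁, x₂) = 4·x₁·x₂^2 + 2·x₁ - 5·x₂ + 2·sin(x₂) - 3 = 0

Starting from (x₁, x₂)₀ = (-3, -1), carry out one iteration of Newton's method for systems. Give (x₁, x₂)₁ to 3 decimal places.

At (-3, -1): F = (-14.000, -17.68294).
Jacobian J = [[6·x₁·x₂ + 2·x₂, 3·x₁^2 + 2·x₁ - 5], [4·x₂^2 + 2, 8·x₁·x₂ + 2·cos(x₂) - 5]].
At the point, J = [[16.000, 16.000], [6.000, 20.08060]] (det J = 225.28967).
Solving J·Δ = −F gives Δ = (-0.008, 0.883).
Then the next iterate is (x₁, x₂)₁ = (-3.008, -0.117).

(-3.008, -0.117)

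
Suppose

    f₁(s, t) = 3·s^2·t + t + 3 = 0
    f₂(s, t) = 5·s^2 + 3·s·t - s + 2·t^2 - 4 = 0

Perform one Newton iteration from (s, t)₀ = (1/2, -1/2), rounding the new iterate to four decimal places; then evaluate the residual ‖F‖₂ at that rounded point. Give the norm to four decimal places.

10.1648

At (1/2, -1/2): F = (2.1250, -3.5000).
Jacobian J = [[6·s·t, 3·s^2 + 1], [10·s + 3·t - 1, 3·s + 4·t]].
At the point, J = [[-1.5000, 1.7500], [2.5000, -0.5000]] (det J = -3.6250).
Solving J·Δ = −F gives Δ = (1.3966, -0.0172).
Then the next iterate is (s, t)₁ = (1.8966, -0.5172).
Re-evaluating at (1.8966, -0.5172): F = (-3.098447, 9.681085), so ‖F‖₂ = 10.1648.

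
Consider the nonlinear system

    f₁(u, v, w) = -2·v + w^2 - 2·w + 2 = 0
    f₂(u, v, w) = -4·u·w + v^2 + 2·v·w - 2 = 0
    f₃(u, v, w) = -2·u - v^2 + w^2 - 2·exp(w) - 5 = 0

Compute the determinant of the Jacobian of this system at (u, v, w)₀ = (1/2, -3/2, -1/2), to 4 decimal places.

-22.8522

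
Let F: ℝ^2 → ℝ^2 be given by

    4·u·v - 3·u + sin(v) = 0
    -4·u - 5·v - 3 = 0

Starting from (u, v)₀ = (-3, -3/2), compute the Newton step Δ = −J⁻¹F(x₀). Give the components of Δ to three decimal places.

(24.593, -16.374)

At (-3, -3/2): F = (26.00251, 16.500).
Jacobian J = [[4·v - 3, 4·u + cos(v)], [-4, -5]].
At the point, J = [[-9.000, -11.92926], [-4.000, -5.000]] (det J = -2.71705).
Solving J·Δ = −F gives Δ = (24.593, -16.374).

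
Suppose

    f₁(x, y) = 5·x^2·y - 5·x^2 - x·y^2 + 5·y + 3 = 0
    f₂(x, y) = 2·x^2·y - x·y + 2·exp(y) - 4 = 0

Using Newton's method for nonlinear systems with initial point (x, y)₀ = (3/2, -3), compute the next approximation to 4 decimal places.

At (3/2, -3): F = (-70.5000, -12.900426).
Jacobian J = [[10·x·y - 10·x - y^2, 5·x^2 - 2·x·y + 5], [4·x·y - y, 2·x^2 - x + 2·exp(y)]].
At the point, J = [[-69.0000, 25.2500], [-15.0000, 3.099574]] (det J = 164.879385).
Solving J·Δ = −F gives Δ = (-0.6503, 1.0151).
Then the next iterate is (x, y)₁ = (0.8497, -1.9849).

(0.8497, -1.9849)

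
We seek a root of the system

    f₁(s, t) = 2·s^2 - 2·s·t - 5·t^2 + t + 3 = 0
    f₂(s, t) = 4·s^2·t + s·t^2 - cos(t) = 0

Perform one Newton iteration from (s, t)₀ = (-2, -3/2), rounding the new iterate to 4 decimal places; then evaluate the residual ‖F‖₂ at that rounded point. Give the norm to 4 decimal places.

At (-2, -3/2): F = (-7.7500, -28.570737).
Jacobian J = [[4·s - 2·t, -2·s - 10·t + 1], [8·s·t + t^2, 4·s^2 + 2·s·t + sin(t)]].
At the point, J = [[-5.0000, 20.0000], [26.2500, 21.002505]] (det J = -630.012525).
Solving J·Δ = −F gives Δ = (0.6486, 0.5497).
Then the next iterate is (s, t)₁ = (-1.3514, -0.9503).
Re-evaluating at (-1.3514, -0.9503): F = (-1.381557, -8.743911), so ‖F‖₂ = 8.8524.

8.8524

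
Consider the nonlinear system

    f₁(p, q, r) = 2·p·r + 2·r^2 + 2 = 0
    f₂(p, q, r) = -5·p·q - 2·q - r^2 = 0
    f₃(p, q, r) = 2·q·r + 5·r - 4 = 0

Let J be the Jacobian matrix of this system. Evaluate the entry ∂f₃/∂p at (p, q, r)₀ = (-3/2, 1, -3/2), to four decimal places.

∂f₃/∂p = 0.
At (-3/2, 1, -3/2) this is 0.0000.

0.0000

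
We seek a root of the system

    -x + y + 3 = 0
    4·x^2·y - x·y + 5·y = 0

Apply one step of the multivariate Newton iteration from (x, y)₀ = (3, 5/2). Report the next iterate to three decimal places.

At (3, 5/2): F = (2.500, 95.000).
Jacobian J = [[-1, 1], [8·x·y - y, 4·x^2 - x + 5]].
At the point, J = [[-1.000, 1.000], [57.500, 38.000]] (det J = -95.500).
Solving J·Δ = −F gives Δ = (0.000, -2.500).
Then the next iterate is (x, y)₁ = (3.000, 0.000).

(3.000, 0.000)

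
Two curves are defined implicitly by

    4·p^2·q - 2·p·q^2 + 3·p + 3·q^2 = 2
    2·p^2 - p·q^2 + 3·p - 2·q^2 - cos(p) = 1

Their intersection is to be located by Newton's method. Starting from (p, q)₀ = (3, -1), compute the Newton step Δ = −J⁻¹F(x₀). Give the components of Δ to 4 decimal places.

(-1.5093, -0.0646)

At (3, -1): F = (-32.0000, 21.989992).
Jacobian J = [[8·p·q - 2·q^2 + 3, 4·p^2 - 4·p·q + 6·q], [4·p - q^2 + sin(p) + 3, -2·p·q - 4·q]].
At the point, J = [[-23.0000, 42.0000], [14.141120, 10.0000]] (det J = -823.927040).
Solving J·Δ = −F gives Δ = (-1.5093, -0.0646).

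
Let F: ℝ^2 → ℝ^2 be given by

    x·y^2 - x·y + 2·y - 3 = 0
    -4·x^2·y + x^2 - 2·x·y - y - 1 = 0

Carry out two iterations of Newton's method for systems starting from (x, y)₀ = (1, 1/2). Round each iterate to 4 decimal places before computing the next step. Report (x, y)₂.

At (1, 1/2): F = (-2.2500, -3.5000).
Jacobian J = [[y^2 - y, 2·x·y - x + 2], [-8·x·y + 2·x - 2·y, -4·x^2 - 2·x - 1]].
At the point, J = [[-0.2500, 2.0000], [-3.0000, -7.0000]] (det J = 7.7500).
Solving J·Δ = −F gives Δ = (-2.9355, 0.7581).
Then the next iterate is (x, y)₁ = (-1.9355, 1.2581).
Round to (-1.9355, 1.2581) and repeat: F = (-1.112287, -12.494011), J = [[0.324716, -0.934605], [13.093220, -12.113641]].
Δ = (-0.2164, -1.2653), so (x, y)₂ = (-2.1519, -0.0072).

(-2.1519, -0.0072)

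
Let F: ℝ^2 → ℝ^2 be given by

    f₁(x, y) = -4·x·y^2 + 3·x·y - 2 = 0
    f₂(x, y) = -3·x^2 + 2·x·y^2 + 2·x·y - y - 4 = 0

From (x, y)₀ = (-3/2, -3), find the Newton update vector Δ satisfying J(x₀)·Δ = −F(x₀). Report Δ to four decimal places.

(0.5709, 0.9830)

At (-3/2, -3): F = (65.5000, -25.7500).
Jacobian J = [[-4·y^2 + 3·y, -8·x·y + 3·x], [-6·x + 2·y^2 + 2·y, 4·x·y + 2·x - 1]].
At the point, J = [[-45.0000, -40.5000], [21.0000, 14.0000]] (det J = 220.5000).
Solving J·Δ = −F gives Δ = (0.5709, 0.9830).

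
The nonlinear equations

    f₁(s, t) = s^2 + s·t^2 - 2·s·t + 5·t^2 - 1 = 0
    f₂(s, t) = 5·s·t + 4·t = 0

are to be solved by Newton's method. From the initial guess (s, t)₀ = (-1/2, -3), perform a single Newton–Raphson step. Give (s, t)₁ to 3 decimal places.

At (-1/2, -3): F = (36.750, -4.500).
Jacobian J = [[2·s + t^2 - 2·t, 2·s·t - 2·s + 10·t], [5·t, 5·s + 4]].
At the point, J = [[14.000, -26.000], [-15.000, 1.500]] (det J = -369.000).
Solving J·Δ = −F gives Δ = (-0.168, 1.323).
Then the next iterate is (s, t)₁ = (-0.668, -1.677).

(-0.668, -1.677)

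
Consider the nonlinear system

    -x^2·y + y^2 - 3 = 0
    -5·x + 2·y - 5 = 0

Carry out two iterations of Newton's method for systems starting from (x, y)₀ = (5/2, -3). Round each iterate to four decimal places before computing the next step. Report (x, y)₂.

At (5/2, -3): F = (24.7500, -23.5000).
Jacobian J = [[-2·x·y, -x^2 + 2·y], [-5, 2]].
At the point, J = [[15.0000, -12.2500], [-5.0000, 2.0000]] (det J = -31.2500).
Solving J·Δ = −F gives Δ = (-7.6280, -7.3200).
Then the next iterate is (x, y)₁ = (-5.1280, -10.3200).
Round to (-5.1280, -10.3200) and repeat: F = (374.881083, 0.0000), J = [[-105.841920, -46.936384], [-5.0000, 2.0000]].
Δ = (1.6797, 4.1993), so (x, y)₂ = (-3.4483, -6.1207).

(-3.4483, -6.1207)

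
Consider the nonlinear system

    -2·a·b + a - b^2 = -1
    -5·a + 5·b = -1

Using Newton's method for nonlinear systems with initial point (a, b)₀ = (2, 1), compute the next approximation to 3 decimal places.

(1.029, 0.829)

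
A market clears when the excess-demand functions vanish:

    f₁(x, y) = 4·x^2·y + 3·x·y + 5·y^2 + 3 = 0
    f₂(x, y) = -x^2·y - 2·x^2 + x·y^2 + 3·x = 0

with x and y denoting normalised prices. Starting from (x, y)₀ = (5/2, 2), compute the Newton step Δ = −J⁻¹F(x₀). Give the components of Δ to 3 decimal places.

(-0.846, -0.935)

At (5/2, 2): F = (88.000, -7.500).
Jacobian J = [[8·x·y + 3·y, 4·x^2 + 3·x + 10·y], [-2·x·y - 4·x + y^2 + 3, -x^2 + 2·x·y]].
At the point, J = [[46.000, 52.500], [-13.000, 3.750]] (det J = 855.000).
Solving J·Δ = −F gives Δ = (-0.846, -0.935).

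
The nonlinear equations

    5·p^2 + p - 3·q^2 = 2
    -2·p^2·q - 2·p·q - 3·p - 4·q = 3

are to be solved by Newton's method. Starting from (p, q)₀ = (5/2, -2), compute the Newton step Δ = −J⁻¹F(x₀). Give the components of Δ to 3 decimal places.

At (5/2, -2): F = (19.750, 32.500).
Jacobian J = [[10·p + 1, -6·q], [-4·p·q - 2·q - 3, -2·p^2 - 2·p - 4]].
At the point, J = [[26.000, 12.000], [21.000, -21.500]] (det J = -811.000).
Solving J·Δ = −F gives Δ = (-1.004, 0.531).

(-1.004, 0.531)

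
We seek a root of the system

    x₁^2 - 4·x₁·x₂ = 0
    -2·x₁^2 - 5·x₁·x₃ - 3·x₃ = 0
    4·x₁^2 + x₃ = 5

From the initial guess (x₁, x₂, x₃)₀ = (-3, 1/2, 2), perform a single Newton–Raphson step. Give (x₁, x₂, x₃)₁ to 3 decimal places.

(-1.655, 0.147, 1.276)

At (-3, 1/2, 2): F = (15.000, 6.000, 33.000).
Jacobian J = [[2·x₁ - 4·x₂, -4·x₁, 0], [-4·x₁ - 5·x₃, 0, -5·x₁ - 3], [8·x₁, 0, 1]].
At the point, J = [[-8.000, 12.000, 0.000], [2.000, 0.000, 12.000], [-24.000, 0.000, 1.000]] (det J = -3480.000).
Solving J·Δ = −F gives Δ = (1.345, -0.353, -0.724).
Then the next iterate is (x₁, x₂, x₃)₁ = (-1.655, 0.147, 1.276).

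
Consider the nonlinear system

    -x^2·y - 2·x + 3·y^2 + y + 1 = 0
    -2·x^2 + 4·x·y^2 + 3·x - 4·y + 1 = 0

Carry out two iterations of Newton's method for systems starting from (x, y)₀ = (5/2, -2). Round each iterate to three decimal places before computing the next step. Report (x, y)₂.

(2.618, -0.557)

At (5/2, -2): F = (18.500, 44.000).
Jacobian J = [[-2·x·y - 2, -x^2 + 6·y + 1], [-4·x + 4·y^2 + 3, 8·x·y - 4]].
At the point, J = [[8.000, -17.250], [9.000, -44.000]] (det J = -196.750).
Solving J·Δ = −F gives Δ = (-0.280, 0.943).
Then the next iterate is (x, y)₁ = (2.220, -1.057).
Round to (2.220, -1.057) and repeat: F = (4.06407, 11.95237), J = [[2.69308, -10.27040], [-1.41100, -22.77232]].
Δ = (0.398, 0.500), so (x, y)₂ = (2.618, -0.557).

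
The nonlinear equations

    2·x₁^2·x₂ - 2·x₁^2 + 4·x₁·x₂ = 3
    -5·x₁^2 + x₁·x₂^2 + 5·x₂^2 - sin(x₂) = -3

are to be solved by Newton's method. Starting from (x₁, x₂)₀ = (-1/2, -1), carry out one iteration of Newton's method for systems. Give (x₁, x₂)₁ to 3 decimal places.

At (-1/2, -1): F = (-2.000, 7.09147).
Jacobian J = [[4·x₁·x₂ - 4·x₁ + 4·x₂, 2·x₁^2 + 4·x₁], [-10·x₁ + x₂^2, 2·x₁·x₂ + 10·x₂ - cos(x₂)]].
At the point, J = [[0.000, -1.500], [6.000, -9.54030]] (det J = 9.000).
Solving J·Δ = −F gives Δ = (-3.302, -1.333).
Then the next iterate is (x₁, x₂)₁ = (-3.802, -2.333).

(-3.802, -2.333)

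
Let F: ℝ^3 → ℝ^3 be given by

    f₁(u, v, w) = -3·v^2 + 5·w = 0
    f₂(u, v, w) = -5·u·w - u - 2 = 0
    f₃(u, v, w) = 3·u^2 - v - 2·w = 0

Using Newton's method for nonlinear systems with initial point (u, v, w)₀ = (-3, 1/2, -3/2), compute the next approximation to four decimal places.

(-1.3551, -1.0491, -0.7795)

At (-3, 1/2, -3/2): F = (-8.2500, -21.5000, 29.5000).
Jacobian J = [[0, -6·v, 5], [-5·w - 1, 0, -5·u], [6·u, -1, -2]].
At the point, J = [[0.0000, -3.0000, 5.0000], [6.5000, 0.0000, 15.0000], [-18.0000, -1.0000, -2.0000]] (det J = 738.5000).
Solving J·Δ = −F gives Δ = (1.6449, -1.5491, 0.7205).
Then the next iterate is (u, v, w)₁ = (-1.3551, -1.0491, -0.7795).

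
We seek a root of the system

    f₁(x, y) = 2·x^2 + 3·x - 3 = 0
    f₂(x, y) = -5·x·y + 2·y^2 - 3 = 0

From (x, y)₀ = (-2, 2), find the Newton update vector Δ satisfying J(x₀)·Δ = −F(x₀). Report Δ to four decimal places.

At (-2, 2): F = (-1.0000, 25.0000).
Jacobian J = [[4·x + 3, 0], [-5·y, -5·x + 4·y]].
At the point, J = [[-5.0000, 0.0000], [-10.0000, 18.0000]] (det J = -90.0000).
Solving J·Δ = −F gives Δ = (-0.2000, -1.5000).

(-0.2000, -1.5000)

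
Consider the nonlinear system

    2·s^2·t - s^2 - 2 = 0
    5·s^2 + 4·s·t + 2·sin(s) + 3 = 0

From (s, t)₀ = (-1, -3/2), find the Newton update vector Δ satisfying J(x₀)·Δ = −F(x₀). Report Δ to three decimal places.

(-0.293, 4.174)

At (-1, -3/2): F = (-6.000, 12.31706).
Jacobian J = [[4·s·t - 2·s, 2·s^2], [10·s + 4·t + 2·cos(s), 4·s]].
At the point, J = [[8.000, 2.000], [-14.91940, -4.000]] (det J = -2.16121).
Solving J·Δ = −F gives Δ = (-0.293, 4.174).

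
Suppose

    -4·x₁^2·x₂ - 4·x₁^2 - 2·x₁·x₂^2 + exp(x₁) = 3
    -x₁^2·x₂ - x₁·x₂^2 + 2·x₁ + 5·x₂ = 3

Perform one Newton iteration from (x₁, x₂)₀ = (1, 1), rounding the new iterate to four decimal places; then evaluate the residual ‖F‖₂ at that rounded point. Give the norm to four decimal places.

At (1, 1): F = (-10.281718, 2.0000).
Jacobian J = [[-8·x₁·x₂ - 8·x₁ - 2·x₂^2 + exp(x₁), -4·x₁^2 - 4·x₁·x₂], [-2·x₁·x₂ - x₂^2 + 2, -x₁^2 - 2·x₁·x₂ + 5]].
At the point, J = [[-15.281718, -8.0000], [-1.0000, 2.0000]] (det J = -38.563436).
Solving J·Δ = −F gives Δ = (-0.1183, -1.0592).
Then the next iterate is (x₁, x₂)₁ = (0.8817, -0.0592).
Re-evaluating at (0.8817, -0.0592): F = (-3.516671, -1.489668), so ‖F‖₂ = 3.8192.

3.8192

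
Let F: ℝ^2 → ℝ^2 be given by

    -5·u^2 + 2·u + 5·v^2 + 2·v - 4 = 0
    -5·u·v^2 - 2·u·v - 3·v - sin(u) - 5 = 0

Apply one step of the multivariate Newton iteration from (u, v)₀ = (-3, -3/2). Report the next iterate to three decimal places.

(-1.414, -1.193)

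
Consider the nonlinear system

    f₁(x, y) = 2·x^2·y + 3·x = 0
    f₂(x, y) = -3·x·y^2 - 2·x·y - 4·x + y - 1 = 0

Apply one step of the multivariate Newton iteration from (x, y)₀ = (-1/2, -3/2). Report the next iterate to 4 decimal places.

(-0.0562, -2.3258)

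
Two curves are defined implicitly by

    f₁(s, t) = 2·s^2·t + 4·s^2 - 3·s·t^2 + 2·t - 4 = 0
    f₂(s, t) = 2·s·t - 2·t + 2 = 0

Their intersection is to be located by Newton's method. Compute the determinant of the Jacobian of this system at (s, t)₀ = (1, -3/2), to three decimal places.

39.000

J = [[4·s·t + 8·s - 3·t^2, 2·s^2 - 6·s·t + 2], [2·t, 2·s - 2]].
At the point, J = [[-4.750, 13.000], [-3.000, 0.000]].
det J = 39.000.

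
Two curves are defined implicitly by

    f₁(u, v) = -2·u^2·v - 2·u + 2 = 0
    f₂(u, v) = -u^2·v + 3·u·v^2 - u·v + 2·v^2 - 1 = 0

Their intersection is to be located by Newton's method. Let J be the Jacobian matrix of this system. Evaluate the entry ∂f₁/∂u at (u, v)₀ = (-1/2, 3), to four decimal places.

4.0000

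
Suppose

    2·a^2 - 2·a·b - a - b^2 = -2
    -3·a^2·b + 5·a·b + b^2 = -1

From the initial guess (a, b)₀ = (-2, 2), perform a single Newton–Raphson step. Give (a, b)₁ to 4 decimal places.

At (-2, 2): F = (16.0000, -39.0000).
Jacobian J = [[4·a - 2·b - 1, -2·a - 2·b], [-6·a·b + 5·b, -3·a^2 + 5·a + 2·b]].
At the point, J = [[-13.0000, 0.0000], [34.0000, -18.0000]] (det J = 234.0000).
Solving J·Δ = −F gives Δ = (1.2308, 0.1581).
Then the next iterate is (a, b)₁ = (-0.7692, 2.1581).

(-0.7692, 2.1581)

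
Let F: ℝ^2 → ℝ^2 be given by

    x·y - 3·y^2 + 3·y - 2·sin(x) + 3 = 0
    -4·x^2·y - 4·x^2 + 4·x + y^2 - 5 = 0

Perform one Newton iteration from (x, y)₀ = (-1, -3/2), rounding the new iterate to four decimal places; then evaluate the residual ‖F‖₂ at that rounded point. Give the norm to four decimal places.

At (-1, -3/2): F = (-5.067058, -4.7500).
Jacobian J = [[y - 2·cos(x), x - 6·y + 3], [-8·x·y - 8·x + 4, -4·x^2 + 2·y]].
At the point, J = [[-2.580605, 11.0000], [0.0000, -7.0000]] (det J = 18.064232).
Solving J·Δ = −F gives Δ = (-4.8560, -0.6786).
Then the next iterate is (x, y)₁ = (-5.8560, -2.1786).
Re-evaluating at (-5.8560, -2.1786): F = (-5.845434, 137.991973), so ‖F‖₂ = 138.1157.

138.1157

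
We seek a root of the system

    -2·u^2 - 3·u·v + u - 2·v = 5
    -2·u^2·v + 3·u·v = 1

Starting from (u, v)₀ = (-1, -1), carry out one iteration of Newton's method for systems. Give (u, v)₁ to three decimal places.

At (-1, -1): F = (-9.000, 4.000).
Jacobian J = [[-4·u - 3·v + 1, -3·u - 2], [-4·u·v + 3·v, -2·u^2 + 3·u]].
At the point, J = [[8.000, 1.000], [-7.000, -5.000]] (det J = -33.000).
Solving J·Δ = −F gives Δ = (1.242, -0.939).
Then the next iterate is (u, v)₁ = (0.242, -1.939).

(0.242, -1.939)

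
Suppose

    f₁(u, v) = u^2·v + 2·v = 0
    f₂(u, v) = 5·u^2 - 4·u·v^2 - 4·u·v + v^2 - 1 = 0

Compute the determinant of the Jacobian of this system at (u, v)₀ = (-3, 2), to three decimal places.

J = [[2·u·v, u^2 + 2], [10·u - 4·v^2 - 4·v, -8·u·v - 4·u + 2·v]].
At the point, J = [[-12.000, 11.000], [-54.000, 64.000]].
det J = -174.000.

-174.000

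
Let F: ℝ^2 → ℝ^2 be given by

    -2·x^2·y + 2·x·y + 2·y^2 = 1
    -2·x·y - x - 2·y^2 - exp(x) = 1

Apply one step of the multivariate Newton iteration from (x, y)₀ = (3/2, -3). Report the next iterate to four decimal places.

(1.6935, -1.2354)

At (3/2, -3): F = (21.5000, -15.981689).
Jacobian J = [[-4·x·y + 2·y, -2·x^2 + 2·x + 4·y], [-2·y - exp(x) - 1, -2·x - 4·y]].
At the point, J = [[12.0000, -13.5000], [0.518311, 9.0000]] (det J = 114.997198).
Solving J·Δ = −F gives Δ = (0.1935, 1.7646).
Then the next iterate is (x, y)₁ = (1.6935, -1.2354).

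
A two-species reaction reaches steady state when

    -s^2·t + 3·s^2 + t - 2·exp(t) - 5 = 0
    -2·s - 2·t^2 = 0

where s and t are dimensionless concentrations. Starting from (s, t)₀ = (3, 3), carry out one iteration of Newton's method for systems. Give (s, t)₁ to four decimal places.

(-3.7473, 2.1246)

At (3, 3): F = (-42.171074, -24.0000).
Jacobian J = [[-2·s·t + 6·s, -s^2 - 2·exp(t) + 1], [-2, -4·t]].
At the point, J = [[0.0000, -48.171074], [-2.0000, -12.0000]] (det J = -96.342148).
Solving J·Δ = −F gives Δ = (-6.7473, -0.8754).
Then the next iterate is (s, t)₁ = (-3.7473, 2.1246).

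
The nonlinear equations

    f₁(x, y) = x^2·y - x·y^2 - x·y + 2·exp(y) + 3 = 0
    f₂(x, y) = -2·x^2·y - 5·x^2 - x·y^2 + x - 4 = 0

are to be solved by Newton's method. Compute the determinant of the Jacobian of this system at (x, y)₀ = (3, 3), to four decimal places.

1868.6595

J = [[2·x·y - y^2 - y, x^2 - 2·x·y - x + 2·exp(y)], [-4·x·y - 10·x - y^2 + 1, -2·x^2 - 2·x·y]].
At the point, J = [[6.0000, 28.171074], [-74.0000, -36.0000]].
det J = 1868.6595.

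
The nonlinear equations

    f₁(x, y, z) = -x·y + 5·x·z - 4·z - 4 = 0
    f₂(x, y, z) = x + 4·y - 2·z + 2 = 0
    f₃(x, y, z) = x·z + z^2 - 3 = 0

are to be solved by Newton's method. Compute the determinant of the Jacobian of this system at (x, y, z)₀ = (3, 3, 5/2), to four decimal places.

J = [[-y + 5·z, -x, 5·x - 4], [1, 4, -2], [z, 0, x + 2·z]].
At the point, J = [[9.5000, -3.0000, 11.0000], [1.0000, 4.0000, -2.0000], [2.5000, 0.0000, 8.0000]].
det J = 233.0000.

233.0000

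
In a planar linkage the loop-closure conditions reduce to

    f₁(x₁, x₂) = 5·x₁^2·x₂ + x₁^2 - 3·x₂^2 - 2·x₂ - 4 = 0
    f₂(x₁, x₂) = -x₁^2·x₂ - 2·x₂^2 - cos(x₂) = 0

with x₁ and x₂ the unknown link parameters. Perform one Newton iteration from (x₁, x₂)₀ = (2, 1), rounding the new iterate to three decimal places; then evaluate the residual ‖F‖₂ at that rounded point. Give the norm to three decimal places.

2.608

At (2, 1): F = (15.000, -6.54030).
Jacobian J = [[10·x₁·x₂ + 2·x₁, 5·x₁^2 - 6·x₂ - 2], [-2·x₁·x₂, -x₁^2 - 4·x₂ + sin(x₂)]].
At the point, J = [[24.000, 12.000], [-4.000, -7.15853]] (det J = -123.80470).
Solving J·Δ = −F gives Δ = (-0.233, -0.783).
Then the next iterate is (x₁, x₂)₁ = (1.767, 0.217).
Re-evaluating at (1.767, 0.217): F = (1.93471, -1.74826), so ‖F‖₂ = 2.608.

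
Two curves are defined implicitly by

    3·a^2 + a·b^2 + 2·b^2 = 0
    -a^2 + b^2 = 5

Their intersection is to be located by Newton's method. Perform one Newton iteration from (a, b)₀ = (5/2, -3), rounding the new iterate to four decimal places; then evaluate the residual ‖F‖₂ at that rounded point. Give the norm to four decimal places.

At (5/2, -3): F = (59.2500, -2.2500).
Jacobian J = [[6·a + b^2, 2·a·b + 4·b], [-2·a, 2·b]].
At the point, J = [[24.0000, -27.0000], [-5.0000, -6.0000]] (det J = -279.0000).
Solving J·Δ = −F gives Δ = (-1.4919, 0.8683).
Then the next iterate is (a, b)₁ = (1.0081, -2.1317).
Re-evaluating at (1.0081, -2.1317): F = (16.718039, -1.472121), so ‖F‖₂ = 16.7827.

16.7827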